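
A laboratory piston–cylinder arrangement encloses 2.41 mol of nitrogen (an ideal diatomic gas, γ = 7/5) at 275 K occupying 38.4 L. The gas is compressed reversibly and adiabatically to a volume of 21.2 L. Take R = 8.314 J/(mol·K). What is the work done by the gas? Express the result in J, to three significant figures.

Adiabatic: TV^(γ−1) = const with γ = 7/5.
T₂ = T₁ (V₁/V₂)^(γ−1) = 275 × (38.4/21.2)^0.4 = 275 × 1.268 = 348.8 K.
W_by = nCᵥ(T₁ − T₂) = (2.41)(20.79)(275 − 348.8) = -3695 J.

W ≈ -3690 J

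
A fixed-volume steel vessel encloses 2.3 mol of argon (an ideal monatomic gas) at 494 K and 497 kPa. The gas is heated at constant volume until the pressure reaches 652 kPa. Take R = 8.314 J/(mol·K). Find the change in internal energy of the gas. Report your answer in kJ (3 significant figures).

Constant volume ⇒ W = 0, so Q = ΔU = nCᵥΔT with Cᵥ = 3R/2 = 12.47 J/(mol·K).
At constant V, T₂/T₁ = P₂/P₁ ⇒ ΔT = T₁(P₂/P₁ − 1) = 494·(652/497 − 1) = 154.1 K.
ΔU = (2.3)(12.47)(154.1) = 4419 J.

ΔU ≈ 4.42 kJ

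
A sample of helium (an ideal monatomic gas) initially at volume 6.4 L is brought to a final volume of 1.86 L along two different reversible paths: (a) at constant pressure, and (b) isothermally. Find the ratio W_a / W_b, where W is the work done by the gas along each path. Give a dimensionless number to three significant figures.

W_a / W_b ≈ 0.574

Path (a) isobaric: W = P₁(V₂ − V₁) → W_a/(P₁V₁) = -0.7094.
Path (b) isothermal: W = P₁V₁ ln(V₂/V₁) → W_b/(P₁V₁) = -1.236.
W_a / W_b = -0.7094 / -1.236 = 0.5741.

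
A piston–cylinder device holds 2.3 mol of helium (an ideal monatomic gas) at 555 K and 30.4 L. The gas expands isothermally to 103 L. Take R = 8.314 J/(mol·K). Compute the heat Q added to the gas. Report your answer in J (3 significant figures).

Isothermal ⇒ ΔU = 0, so Q = W = nRT ln(V₂/V₁).
Q = (2.3)(8.314)(555) ln(103/30.4) = 10613 × 1.22 = 12951 J.

Q ≈ 13000 J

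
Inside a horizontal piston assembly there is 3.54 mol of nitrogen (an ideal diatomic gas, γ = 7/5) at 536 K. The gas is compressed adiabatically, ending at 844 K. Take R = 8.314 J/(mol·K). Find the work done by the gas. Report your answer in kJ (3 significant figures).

W ≈ -22.7 kJ

Adiabatic ⇒ Q = 0, so W_by = −ΔU = nCᵥ(T₁ − T₂).
Cᵥ = 5R/2 = 20.79 J/(mol·K).
W = (3.54)(20.79)(536 − 844) = -22662 J.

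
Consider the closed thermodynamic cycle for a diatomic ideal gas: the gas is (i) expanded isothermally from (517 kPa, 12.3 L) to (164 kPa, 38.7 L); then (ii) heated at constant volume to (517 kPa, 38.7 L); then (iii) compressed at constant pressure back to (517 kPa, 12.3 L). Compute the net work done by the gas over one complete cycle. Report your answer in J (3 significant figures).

W_net ≈ -6360 J

Leg (i): W = PᵢVᵢ ln(V_f/Vᵢ) = (6359) ln(38.7/12.3) = 7289 J.
Leg (ii): W = 0.
Leg (iii): W = PΔV = (517)(12.3 − 38.7) = -13649 J.
W_net = 7289 − 13649 = -6360 J.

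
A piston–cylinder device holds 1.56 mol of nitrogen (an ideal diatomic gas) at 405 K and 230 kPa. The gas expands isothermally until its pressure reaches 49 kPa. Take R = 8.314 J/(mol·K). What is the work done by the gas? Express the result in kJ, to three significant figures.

W ≈ 8.12 kJ

Isothermal process: W = nRT ln(V₂/V₁) = nRT ln(P₁/P₂).
W = (1.56)(8.314)(405) × ln(230/49)
  = 5253 × ln(4.694) = 5253 × 1.546
W_by_gas = 8122 J.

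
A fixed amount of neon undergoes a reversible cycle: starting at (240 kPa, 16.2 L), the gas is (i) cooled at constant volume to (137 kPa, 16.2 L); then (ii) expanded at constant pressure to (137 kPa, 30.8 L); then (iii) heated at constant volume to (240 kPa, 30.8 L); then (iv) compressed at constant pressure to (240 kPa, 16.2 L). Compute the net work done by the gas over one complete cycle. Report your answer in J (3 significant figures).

Constant-volume legs do no work.
W(ii) = (137)(30.8 − 16.2) = 2000 J; W(iv) = (240)(16.2 − 30.8) = -3504 J.
W_net = 2000 − 3504 = -1504 J (the counter-clockwise enclosed area).

W_net ≈ -1500 J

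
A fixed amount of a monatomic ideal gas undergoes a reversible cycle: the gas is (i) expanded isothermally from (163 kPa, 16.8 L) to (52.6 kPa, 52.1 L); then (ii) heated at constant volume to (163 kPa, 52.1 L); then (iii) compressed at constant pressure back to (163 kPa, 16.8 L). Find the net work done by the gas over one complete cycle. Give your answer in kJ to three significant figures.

Leg (i): W = PᵢVᵢ ln(V_f/Vᵢ) = (2738) ln(52.1/16.8) = 3099 J.
Leg (ii): W = 0.
Leg (iii): W = PΔV = (163)(16.8 − 52.1) = -5754 J.
W_net = 3099 − 5754 = -2655 J.

W_net ≈ -2.65 kJ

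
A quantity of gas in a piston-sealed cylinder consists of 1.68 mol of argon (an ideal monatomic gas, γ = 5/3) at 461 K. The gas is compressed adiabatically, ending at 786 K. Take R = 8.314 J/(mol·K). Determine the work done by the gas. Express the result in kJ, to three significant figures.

Adiabatic ⇒ Q = 0, so W_by = −ΔU = nCᵥ(T₁ − T₂).
Cᵥ = 3R/2 = 12.47 J/(mol·K).
W = (1.68)(12.47)(461 − 786) = -6809 J.

W ≈ -6.81 kJ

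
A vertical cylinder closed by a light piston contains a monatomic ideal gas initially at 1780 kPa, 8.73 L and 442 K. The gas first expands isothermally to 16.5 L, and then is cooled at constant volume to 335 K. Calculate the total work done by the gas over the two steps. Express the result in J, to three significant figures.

Step 1 (isothermal): W = P₁V₁ ln(V₂/V₁) = (15539) ln(16.5/8.73) = 9892 J.
Step 2 (isochoric): W = 0 (constant volume).
W_total = 9892 + 0 = 9892 J.

W_total ≈ 9890 J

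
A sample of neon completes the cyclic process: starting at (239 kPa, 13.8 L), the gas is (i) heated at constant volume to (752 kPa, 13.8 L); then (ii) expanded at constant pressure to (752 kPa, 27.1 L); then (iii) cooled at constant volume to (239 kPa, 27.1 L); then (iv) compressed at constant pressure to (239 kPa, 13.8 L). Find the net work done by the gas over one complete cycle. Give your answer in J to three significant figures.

W_net ≈ 6820 J

Constant-volume legs do no work.
W(ii) = (752)(27.1 − 13.8) = 10002 J; W(iv) = (239)(13.8 − 27.1) = -3179 J.
W_net = 10002 − 3179 = 6823 J (the clockwise enclosed area).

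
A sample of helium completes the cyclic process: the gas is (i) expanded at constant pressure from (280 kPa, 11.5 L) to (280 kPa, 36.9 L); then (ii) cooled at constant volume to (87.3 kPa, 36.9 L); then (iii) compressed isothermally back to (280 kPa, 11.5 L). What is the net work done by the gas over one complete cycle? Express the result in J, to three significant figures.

Leg (i): W = PΔV = (280)(36.9 − 11.5) = 7112 J.
Leg (ii): W = 0.
Leg (iii): W = PᵢVᵢ ln(V_f/Vᵢ) = (3221) ln(11.5/36.9) = -3756 J.
W_net = 7112 − 3756 = 3356 J.

W_net ≈ 3360 J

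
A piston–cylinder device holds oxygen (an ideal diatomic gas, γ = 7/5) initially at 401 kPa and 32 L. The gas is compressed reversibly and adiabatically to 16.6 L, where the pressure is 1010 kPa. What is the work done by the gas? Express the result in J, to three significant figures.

W ≈ -9840 J

Adiabatic: W = (P₁V₁ − P₂V₂)/(γ − 1) with γ = 7/5.
P₁V₁ = 12832 J, P₂V₂ = 16766 J.
W = (12832 − 16766) / 0.4 = -9835 J.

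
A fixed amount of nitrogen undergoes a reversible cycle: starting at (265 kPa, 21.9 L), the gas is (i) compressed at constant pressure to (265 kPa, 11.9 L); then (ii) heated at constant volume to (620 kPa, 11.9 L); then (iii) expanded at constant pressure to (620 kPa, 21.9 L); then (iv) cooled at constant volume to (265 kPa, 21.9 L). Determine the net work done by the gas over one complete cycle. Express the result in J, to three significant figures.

W_net ≈ 3550 J

Constant-volume legs do no work.
W(i) = (265)(11.9 − 21.9) = -2650 J; W(iii) = (620)(21.9 − 11.9) = 6200 J.
W_net = -2650 + 6200 = 3550 J (the clockwise enclosed area).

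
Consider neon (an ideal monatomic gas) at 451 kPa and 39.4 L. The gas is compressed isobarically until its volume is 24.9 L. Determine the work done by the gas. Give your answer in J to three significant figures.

Isobaric: W = P ΔV.
W = (451 kPa)(24.9 − 39.4 L) = (451)(-14.5) = -6540 J.

W ≈ -6540 J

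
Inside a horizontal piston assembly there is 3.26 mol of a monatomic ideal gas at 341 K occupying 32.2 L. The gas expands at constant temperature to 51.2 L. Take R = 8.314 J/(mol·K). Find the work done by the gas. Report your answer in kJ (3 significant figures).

W ≈ 4.29 kJ

Isothermal: W = nRT ln(V₂/V₁).
W = (3.26)(8.314)(341) × ln(51.2/32.2)
  = 9242 × 0.4638
W_by_gas = 4286 J.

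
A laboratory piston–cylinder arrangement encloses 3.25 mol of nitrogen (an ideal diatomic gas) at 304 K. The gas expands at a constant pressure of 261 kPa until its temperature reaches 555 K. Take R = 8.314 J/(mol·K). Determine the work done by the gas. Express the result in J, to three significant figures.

W ≈ 6780 J

Isobaric: W = P ΔV = nR ΔT.
W = (3.25)(8.314)(555 − 304) = 6782 J.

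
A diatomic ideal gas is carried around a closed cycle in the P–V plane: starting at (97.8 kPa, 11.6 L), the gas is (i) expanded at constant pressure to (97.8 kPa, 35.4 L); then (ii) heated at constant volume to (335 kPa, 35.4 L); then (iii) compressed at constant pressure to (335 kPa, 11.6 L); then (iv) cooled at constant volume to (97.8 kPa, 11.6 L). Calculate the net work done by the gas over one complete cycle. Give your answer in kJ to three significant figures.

Constant-volume legs do no work.
W(i) = (97.8)(35.4 − 11.6) = 2328 J; W(iii) = (335)(11.6 − 35.4) = -7973 J.
W_net = 2328 − 7973 = -5645 J (the counter-clockwise enclosed area).

W_net ≈ -5.65 kJ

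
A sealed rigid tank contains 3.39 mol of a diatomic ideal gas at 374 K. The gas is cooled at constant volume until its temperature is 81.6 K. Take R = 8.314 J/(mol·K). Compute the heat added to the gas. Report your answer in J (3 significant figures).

Q ≈ -20600 J

Constant volume ⇒ W = 0, so Q = ΔU = nCᵥΔT with Cᵥ = 5R/2 = 20.79 J/(mol·K).
ΔU = (3.39)(20.79)(81.6 − 374) = -20603 J.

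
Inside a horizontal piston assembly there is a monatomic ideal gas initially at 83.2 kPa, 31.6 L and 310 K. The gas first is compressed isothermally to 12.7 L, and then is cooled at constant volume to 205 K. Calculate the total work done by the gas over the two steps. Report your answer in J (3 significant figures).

Step 1 (isothermal): W = P₁V₁ ln(V₂/V₁) = (2629) ln(12.7/31.6) = -2397 J.
Step 2 (isochoric): W = 0 (constant volume).
W_total = -2397 + 0 = -2397 J.

W_total ≈ -2400 J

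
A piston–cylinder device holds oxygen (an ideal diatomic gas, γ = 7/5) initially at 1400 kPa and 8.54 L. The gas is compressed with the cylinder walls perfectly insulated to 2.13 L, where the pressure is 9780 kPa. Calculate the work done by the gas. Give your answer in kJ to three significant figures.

W ≈ -22.2 kJ

Adiabatic: W = (P₁V₁ − P₂V₂)/(γ − 1) with γ = 7/5.
P₁V₁ = 11956 J, P₂V₂ = 20831 J.
W = (11956 − 20831) / 0.4 = -22189 J.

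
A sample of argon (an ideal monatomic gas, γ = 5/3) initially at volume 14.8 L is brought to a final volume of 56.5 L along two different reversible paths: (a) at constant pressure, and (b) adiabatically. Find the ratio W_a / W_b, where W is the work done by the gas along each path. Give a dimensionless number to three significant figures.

W_a / W_b ≈ 3.18

Path (a) isobaric: W = P₁(V₂ − V₁) → W_a/(P₁V₁) = 2.818.
Path (b) adiabatic: W = P₁V₁(1 − (V₁/V₂)^(γ−1))/(γ−1) → W_b/(P₁V₁) = 0.8859.
W_a / W_b = 2.818 / 0.8859 = 3.18.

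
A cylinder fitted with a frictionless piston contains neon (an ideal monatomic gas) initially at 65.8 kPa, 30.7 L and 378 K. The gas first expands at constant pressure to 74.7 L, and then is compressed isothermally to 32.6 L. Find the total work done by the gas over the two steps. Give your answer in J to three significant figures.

Step 1 (isobaric): W = PΔV = (65.8 kPa)(74.7 − 30.7 L) = 2895 J.
After step 1: P = 65.8 kPa, V = 74.7 L, T = 919.8 K.
Step 2 (isothermal): W = P₁V₁ ln(V₂/V₁) = (4915) ln(32.6/74.7) = -4076 J.
W_total = 2895 − 4076 = -1180 J.

W_total ≈ -1180 J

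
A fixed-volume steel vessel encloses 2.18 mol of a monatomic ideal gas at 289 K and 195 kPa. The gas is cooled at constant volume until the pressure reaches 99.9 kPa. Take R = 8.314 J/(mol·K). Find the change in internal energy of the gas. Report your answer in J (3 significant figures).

ΔU ≈ -3830 J

Constant volume ⇒ W = 0, so Q = ΔU = nCᵥΔT with Cᵥ = 3R/2 = 12.47 J/(mol·K).
At constant V, T₂/T₁ = P₂/P₁ ⇒ ΔT = T₁(P₂/P₁ − 1) = 289·(99.9/195 − 1) = -140.9 K.
ΔU = (2.18)(12.47)(-140.9) = -3832 J.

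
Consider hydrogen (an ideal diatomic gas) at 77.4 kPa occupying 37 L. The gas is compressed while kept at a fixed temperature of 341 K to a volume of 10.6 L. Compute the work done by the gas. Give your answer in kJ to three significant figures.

Isothermal: W = nRT ln(V₂/V₁) = P₁V₁ ln(V₂/V₁).
P₁V₁ = (77.4 kPa)(37 L) = 2864 J.
W = 2864 × ln(10.6/37) = 2864 × -1.25
W_by_gas = -3580 J.

W ≈ -3.58 kJ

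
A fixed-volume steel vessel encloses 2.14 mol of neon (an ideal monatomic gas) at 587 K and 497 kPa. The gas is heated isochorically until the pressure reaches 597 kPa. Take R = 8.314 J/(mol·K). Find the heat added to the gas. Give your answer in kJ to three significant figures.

Constant volume ⇒ W = 0, so Q = ΔU = nCᵥΔT with Cᵥ = 3R/2 = 12.47 J/(mol·K).
At constant V, T₂/T₁ = P₂/P₁ ⇒ ΔT = T₁(P₂/P₁ − 1) = 587·(597/497 − 1) = 118.1 K.
ΔU = (2.14)(12.47)(118.1) = 3152 J.

Q ≈ 3.15 kJ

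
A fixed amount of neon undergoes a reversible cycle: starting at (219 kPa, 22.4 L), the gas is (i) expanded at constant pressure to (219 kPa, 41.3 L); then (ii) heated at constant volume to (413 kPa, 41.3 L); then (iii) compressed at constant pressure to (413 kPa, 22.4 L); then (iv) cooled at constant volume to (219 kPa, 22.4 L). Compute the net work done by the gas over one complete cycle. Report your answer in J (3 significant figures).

W_net ≈ -3670 J

Constant-volume legs do no work.
W(i) = (219)(41.3 − 22.4) = 4139 J; W(iii) = (413)(22.4 − 41.3) = -7806 J.
W_net = 4139 − 7806 = -3667 J (the counter-clockwise enclosed area).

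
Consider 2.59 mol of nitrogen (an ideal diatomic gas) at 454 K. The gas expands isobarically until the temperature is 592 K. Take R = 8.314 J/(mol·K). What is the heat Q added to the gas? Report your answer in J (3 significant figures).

Q ≈ 10400 J

Isobaric: W = nRΔT = (2.59)(8.314)(138) = 2972 J.
ΔU = nCᵥΔT with Cᵥ = 5R/2: ΔU = (2.59)(20.79)(138) = 7429 J.
Q = ΔU + W = 7429 + 2972 = 10401 J.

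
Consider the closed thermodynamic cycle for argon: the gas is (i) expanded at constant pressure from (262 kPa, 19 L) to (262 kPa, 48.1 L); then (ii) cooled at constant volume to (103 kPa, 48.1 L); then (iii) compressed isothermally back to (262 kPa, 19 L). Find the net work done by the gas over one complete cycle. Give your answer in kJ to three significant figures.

Leg (i): W = PΔV = (262)(48.1 − 19) = 7624 J.
Leg (ii): W = 0.
Leg (iii): W = PᵢVᵢ ln(V_f/Vᵢ) = (4954) ln(19/48.1) = -4602 J.
W_net = 7624 − 4602 = 3022 J.

W_net ≈ 3.02 kJ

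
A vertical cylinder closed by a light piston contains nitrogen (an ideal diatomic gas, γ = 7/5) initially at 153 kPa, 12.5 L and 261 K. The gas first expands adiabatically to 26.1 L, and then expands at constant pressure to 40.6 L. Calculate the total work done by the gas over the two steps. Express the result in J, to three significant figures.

W_total ≈ 2010 J

Step 1 (adiabatic): W = (P₁V₁ − P₂V₂)/(γ−1) = (1912 − 1425)/0.4 = 1220 J.
After step 1: P = 54.58 kPa, V = 26.1 L, T = 194.4 K.
Step 2 (isobaric): W = PΔV = (54.58 kPa)(40.6 − 26.1 L) = 791.5 J.
W_total = 1220 + 791.5 = 2011 J.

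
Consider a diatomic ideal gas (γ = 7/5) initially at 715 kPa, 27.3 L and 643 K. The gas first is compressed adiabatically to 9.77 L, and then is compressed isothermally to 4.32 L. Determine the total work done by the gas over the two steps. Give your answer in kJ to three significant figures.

W_total ≈ -48.8 kJ

Step 1 (adiabatic): W = (P₁V₁ − P₂V₂)/(γ−1) = (19520 − 29443)/0.4 = -24808 J.
After step 1: P = 3014 kPa, V = 9.77 L, T = 969.9 K.
Step 2 (isothermal): W = P₁V₁ ln(V₂/V₁) = (29443) ln(4.32/9.77) = -24027 J.
W_total = -24808 − 24027 = -48835 J.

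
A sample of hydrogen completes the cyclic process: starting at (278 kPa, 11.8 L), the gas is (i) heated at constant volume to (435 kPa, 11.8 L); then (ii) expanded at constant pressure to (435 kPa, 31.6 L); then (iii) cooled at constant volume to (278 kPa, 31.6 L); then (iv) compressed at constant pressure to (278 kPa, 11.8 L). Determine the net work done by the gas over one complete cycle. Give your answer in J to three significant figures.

W_net ≈ 3110 J

Constant-volume legs do no work.
W(ii) = (435)(31.6 − 11.8) = 8613 J; W(iv) = (278)(11.8 − 31.6) = -5504 J.
W_net = 8613 − 5504 = 3109 J (the clockwise enclosed area).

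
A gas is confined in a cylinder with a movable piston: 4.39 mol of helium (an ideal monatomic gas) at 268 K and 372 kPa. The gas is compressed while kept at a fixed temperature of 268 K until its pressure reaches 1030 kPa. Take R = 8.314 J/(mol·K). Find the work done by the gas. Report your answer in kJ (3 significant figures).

Isothermal process: W = nRT ln(V₂/V₁) = nRT ln(P₁/P₂).
W = (4.39)(8.314)(268) × ln(372/1030)
  = 9782 × ln(0.3612) = 9782 × -1.018
W_by_gas = -9962 J.

W ≈ -9.96 kJ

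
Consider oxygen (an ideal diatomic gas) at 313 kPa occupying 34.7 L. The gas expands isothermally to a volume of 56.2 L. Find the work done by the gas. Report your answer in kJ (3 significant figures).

W ≈ 5.24 kJ

Isothermal: W = nRT ln(V₂/V₁) = P₁V₁ ln(V₂/V₁).
P₁V₁ = (313 kPa)(34.7 L) = 10861 J.
W = 10861 × ln(56.2/34.7) = 10861 × 0.4822
W_by_gas = 5237 J.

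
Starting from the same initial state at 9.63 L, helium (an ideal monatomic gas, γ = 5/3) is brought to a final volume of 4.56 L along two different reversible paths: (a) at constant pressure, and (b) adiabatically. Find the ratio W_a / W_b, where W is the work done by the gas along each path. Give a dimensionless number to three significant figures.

Path (a) isobaric: W = P₁(V₂ − V₁) → W_a/(P₁V₁) = -0.5265.
Path (b) adiabatic: W = P₁V₁(1 − (V₁/V₂)^(γ−1))/(γ−1) → W_b/(P₁V₁) = -0.9691.
W_a / W_b = -0.5265 / -0.9691 = 0.5433.

W_a / W_b ≈ 0.543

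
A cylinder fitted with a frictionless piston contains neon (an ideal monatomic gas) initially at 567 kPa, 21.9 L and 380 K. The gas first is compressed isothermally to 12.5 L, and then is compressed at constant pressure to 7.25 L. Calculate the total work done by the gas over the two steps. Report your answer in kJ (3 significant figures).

W_total ≈ -12.2 kJ

Step 1 (isothermal): W = P₁V₁ ln(V₂/V₁) = (12417) ln(12.5/21.9) = -6963 J.
After step 1: P = 993.4 kPa, V = 12.5 L, T = 380 K.
Step 2 (isobaric): W = PΔV = (993.4 kPa)(7.25 − 12.5 L) = -5215 J.
W_total = -6963 − 5215 = -12178 J.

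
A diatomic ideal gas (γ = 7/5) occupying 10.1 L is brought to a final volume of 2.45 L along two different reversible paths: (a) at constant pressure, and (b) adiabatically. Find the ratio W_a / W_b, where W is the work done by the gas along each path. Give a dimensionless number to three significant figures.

Path (a) isobaric: W = P₁(V₂ − V₁) → W_a/(P₁V₁) = -0.7574.
Path (b) adiabatic: W = P₁V₁(1 − (V₁/V₂)^(γ−1))/(γ−1) → W_b/(P₁V₁) = -1.906.
W_a / W_b = -0.7574 / -1.906 = 0.3975.

W_a / W_b ≈ 0.397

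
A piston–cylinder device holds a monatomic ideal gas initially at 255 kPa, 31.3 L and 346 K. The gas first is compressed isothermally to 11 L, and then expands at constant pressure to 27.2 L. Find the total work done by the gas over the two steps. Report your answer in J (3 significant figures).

W_total ≈ 3410 J

Step 1 (isothermal): W = P₁V₁ ln(V₂/V₁) = (7982) ln(11/31.3) = -8346 J.
After step 1: P = 725.6 kPa, V = 11 L, T = 346 K.
Step 2 (isobaric): W = PΔV = (725.6 kPa)(27.2 − 11 L) = 11755 J.
W_total = -8346 + 11755 = 3408 J.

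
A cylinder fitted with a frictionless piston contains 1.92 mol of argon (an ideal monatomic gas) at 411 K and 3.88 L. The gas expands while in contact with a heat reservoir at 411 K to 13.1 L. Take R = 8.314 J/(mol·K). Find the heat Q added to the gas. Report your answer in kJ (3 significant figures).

Q ≈ 7.98 kJ

Isothermal ⇒ ΔU = 0, so Q = W = nRT ln(V₂/V₁).
Q = (1.92)(8.314)(411) ln(13.1/3.88) = 6561 × 1.217 = 7983 J.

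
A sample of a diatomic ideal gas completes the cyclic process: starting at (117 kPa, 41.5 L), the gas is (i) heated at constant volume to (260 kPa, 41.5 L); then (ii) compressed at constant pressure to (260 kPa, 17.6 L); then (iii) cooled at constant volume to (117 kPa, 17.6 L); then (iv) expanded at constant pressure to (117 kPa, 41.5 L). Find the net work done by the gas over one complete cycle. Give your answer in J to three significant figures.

Constant-volume legs do no work.
W(ii) = (260)(17.6 − 41.5) = -6214 J; W(iv) = (117)(41.5 − 17.6) = 2796 J.
W_net = -6214 + 2796 = -3418 J (the counter-clockwise enclosed area).

W_net ≈ -3420 J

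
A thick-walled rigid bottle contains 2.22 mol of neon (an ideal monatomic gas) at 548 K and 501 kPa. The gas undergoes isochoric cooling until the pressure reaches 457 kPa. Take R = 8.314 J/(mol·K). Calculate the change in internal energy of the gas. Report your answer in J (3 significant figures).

ΔU ≈ -1330 J

Constant volume ⇒ W = 0, so Q = ΔU = nCᵥΔT with Cᵥ = 3R/2 = 12.47 J/(mol·K).
At constant V, T₂/T₁ = P₂/P₁ ⇒ ΔT = T₁(P₂/P₁ − 1) = 548·(457/501 − 1) = -48.13 K.
ΔU = (2.22)(12.47)(-48.13) = -1332 J.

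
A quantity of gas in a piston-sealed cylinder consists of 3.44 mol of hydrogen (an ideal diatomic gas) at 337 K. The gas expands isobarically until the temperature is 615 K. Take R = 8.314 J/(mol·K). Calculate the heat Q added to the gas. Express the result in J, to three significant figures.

Isobaric: W = nRΔT = (3.44)(8.314)(278) = 7951 J.
ΔU = nCᵥΔT with Cᵥ = 5R/2: ΔU = (3.44)(20.79)(278) = 19877 J.
Q = ΔU + W = 19877 + 7951 = 27828 J.

Q ≈ 27800 J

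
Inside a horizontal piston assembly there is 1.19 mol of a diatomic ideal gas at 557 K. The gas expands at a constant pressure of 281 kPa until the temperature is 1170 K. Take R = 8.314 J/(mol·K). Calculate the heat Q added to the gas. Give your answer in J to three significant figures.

Q ≈ 21200 J

Isobaric: W = nRΔT = (1.19)(8.314)(613) = 6065 J.
ΔU = nCᵥΔT with Cᵥ = 5R/2: ΔU = (1.19)(20.79)(613) = 15162 J.
Q = ΔU + W = 15162 + 6065 = 21227 J.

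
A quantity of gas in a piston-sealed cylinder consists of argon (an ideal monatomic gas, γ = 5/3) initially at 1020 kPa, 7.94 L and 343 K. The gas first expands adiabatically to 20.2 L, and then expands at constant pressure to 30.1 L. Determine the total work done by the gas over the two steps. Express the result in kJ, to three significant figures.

W_total ≈ 7.76 kJ

Step 1 (adiabatic): W = (P₁V₁ − P₂V₂)/(γ−1) = (8099 − 4346)/0.667 = 5630 J.
After step 1: P = 215.1 kPa, V = 20.2 L, T = 184.1 K.
Step 2 (isobaric): W = PΔV = (215.1 kPa)(30.1 − 20.2 L) = 2130 J.
W_total = 5630 + 2130 = 7759 J.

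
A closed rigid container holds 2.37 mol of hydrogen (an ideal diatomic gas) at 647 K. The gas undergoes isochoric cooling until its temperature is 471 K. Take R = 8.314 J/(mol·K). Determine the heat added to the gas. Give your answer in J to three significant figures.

Constant volume ⇒ W = 0, so Q = ΔU = nCᵥΔT with Cᵥ = 5R/2 = 20.79 J/(mol·K).
ΔU = (2.37)(20.79)(471 − 647) = -8670 J.

Q ≈ -8670 J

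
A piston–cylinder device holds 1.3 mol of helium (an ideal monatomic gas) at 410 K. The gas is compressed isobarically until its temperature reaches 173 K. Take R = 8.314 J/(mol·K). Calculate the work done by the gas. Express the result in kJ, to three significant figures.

Isobaric: W = P ΔV = nR ΔT.
W = (1.3)(8.314)(173 − 410) = -2562 J.

W ≈ -2.56 kJ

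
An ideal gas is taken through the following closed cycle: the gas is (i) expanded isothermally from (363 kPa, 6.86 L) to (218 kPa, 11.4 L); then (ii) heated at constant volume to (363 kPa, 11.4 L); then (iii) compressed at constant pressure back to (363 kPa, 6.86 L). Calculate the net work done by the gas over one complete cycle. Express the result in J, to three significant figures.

Leg (i): W = PᵢVᵢ ln(V_f/Vᵢ) = (2490) ln(11.4/6.86) = 1265 J.
Leg (ii): W = 0.
Leg (iii): W = PΔV = (363)(6.86 − 11.4) = -1648 J.
W_net = 1265 − 1648 = -383.2 J.

W_net ≈ -383 J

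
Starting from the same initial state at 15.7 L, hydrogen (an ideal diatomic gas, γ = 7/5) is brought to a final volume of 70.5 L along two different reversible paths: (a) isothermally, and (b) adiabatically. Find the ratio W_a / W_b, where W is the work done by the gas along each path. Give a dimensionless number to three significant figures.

Path (a) isothermal: W = P₁V₁ ln(V₂/V₁) → W_a/(P₁V₁) = 1.502.
Path (b) adiabatic: W = P₁V₁(1 − (V₁/V₂)^(γ−1))/(γ−1) → W_b/(P₁V₁) = 1.129.
W_a / W_b = 1.502 / 1.129 = 1.33.

W_a / W_b ≈ 1.33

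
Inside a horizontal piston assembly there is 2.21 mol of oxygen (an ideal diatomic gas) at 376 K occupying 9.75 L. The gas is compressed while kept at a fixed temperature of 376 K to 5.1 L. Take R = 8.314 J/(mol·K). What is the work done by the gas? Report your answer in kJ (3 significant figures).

Isothermal: W = nRT ln(V₂/V₁).
W = (2.21)(8.314)(376) × ln(5.1/9.75)
  = 6909 × -0.648
W_by_gas = -4477 J.

W ≈ -4.48 kJ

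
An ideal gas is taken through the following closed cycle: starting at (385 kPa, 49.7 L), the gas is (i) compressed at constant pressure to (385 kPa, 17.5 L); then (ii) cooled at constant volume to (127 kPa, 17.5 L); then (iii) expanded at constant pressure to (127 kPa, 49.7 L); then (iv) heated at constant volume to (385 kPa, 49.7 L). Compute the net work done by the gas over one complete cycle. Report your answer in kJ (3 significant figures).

W_net ≈ -8.31 kJ

Constant-volume legs do no work.
W(i) = (385)(17.5 − 49.7) = -12397 J; W(iii) = (127)(49.7 − 17.5) = 4089 J.
W_net = -12397 + 4089 = -8308 J (the counter-clockwise enclosed area).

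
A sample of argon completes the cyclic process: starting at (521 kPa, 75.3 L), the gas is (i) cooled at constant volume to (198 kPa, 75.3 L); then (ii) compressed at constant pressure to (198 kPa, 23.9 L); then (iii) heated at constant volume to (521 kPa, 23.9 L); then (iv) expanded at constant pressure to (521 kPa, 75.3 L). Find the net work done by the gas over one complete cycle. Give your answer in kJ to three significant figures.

Constant-volume legs do no work.
W(ii) = (198)(23.9 − 75.3) = -10177 J; W(iv) = (521)(75.3 − 23.9) = 26779 J.
W_net = -10177 + 26779 = 16602 J (the clockwise enclosed area).

W_net ≈ 16.6 kJ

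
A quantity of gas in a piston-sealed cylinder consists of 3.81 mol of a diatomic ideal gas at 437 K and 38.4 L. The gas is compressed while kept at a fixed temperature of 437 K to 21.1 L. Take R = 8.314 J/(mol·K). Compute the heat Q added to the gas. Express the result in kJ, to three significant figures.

Isothermal ⇒ ΔU = 0, so Q = W = nRT ln(V₂/V₁).
Q = (3.81)(8.314)(437) ln(21.1/38.4) = 13843 × -0.5988 = -8289 J.

Q ≈ -8.29 kJ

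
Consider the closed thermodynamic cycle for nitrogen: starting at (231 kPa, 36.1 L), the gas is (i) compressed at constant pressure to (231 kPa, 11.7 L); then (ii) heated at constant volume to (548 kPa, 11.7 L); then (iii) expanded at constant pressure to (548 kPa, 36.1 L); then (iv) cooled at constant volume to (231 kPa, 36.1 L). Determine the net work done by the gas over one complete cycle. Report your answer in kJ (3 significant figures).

W_net ≈ 7.73 kJ

Constant-volume legs do no work.
W(i) = (231)(11.7 − 36.1) = -5636 J; W(iii) = (548)(36.1 − 11.7) = 13371 J.
W_net = -5636 + 13371 = 7735 J (the clockwise enclosed area).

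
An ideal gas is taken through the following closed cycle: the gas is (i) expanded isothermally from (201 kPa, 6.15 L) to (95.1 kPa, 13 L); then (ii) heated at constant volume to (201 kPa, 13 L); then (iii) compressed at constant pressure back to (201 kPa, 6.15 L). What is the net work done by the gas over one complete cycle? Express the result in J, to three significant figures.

W_net ≈ -452 J

Leg (i): W = PᵢVᵢ ln(V_f/Vᵢ) = (1236) ln(13/6.15) = 925.3 J.
Leg (ii): W = 0.
Leg (iii): W = PΔV = (201)(6.15 − 13) = -1377 J.
W_net = 925.3 − 1377 = -451.6 J.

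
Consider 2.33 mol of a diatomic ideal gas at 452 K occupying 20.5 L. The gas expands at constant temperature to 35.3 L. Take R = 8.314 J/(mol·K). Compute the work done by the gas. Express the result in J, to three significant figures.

W ≈ 4760 J

Isothermal: W = nRT ln(V₂/V₁).
W = (2.33)(8.314)(452) × ln(35.3/20.5)
  = 8756 × 0.5435
W_by_gas = 4759 J.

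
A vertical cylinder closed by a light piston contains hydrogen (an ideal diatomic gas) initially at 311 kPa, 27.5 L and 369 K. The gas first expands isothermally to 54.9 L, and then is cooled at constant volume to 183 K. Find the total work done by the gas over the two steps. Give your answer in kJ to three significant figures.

W_total ≈ 5.91 kJ

Step 1 (isothermal): W = P₁V₁ ln(V₂/V₁) = (8552) ln(54.9/27.5) = 5913 J.
Step 2 (isochoric): W = 0 (constant volume).
W_total = 5913 + 0 = 5913 J.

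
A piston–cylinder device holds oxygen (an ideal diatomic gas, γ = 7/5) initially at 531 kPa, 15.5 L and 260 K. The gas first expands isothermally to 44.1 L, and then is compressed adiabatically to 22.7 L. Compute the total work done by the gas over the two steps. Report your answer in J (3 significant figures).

Step 1 (isothermal): W = P₁V₁ ln(V₂/V₁) = (8230) ln(44.1/15.5) = 8606 J.
After step 1: P = 186.6 kPa, V = 44.1 L, T = 260 K.
Step 2 (adiabatic): W = (P₁V₁ − P₂V₂)/(γ−1) = (8230 − 10735)/0.4 = -6261 J.
W_total = 8606 − 6261 = 2345 J.

W_total ≈ 2350 J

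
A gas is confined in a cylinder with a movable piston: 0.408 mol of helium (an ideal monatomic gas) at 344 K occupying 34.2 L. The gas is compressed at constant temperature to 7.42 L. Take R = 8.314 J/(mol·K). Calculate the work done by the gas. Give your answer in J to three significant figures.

W ≈ -1780 J

Isothermal: W = nRT ln(V₂/V₁).
W = (0.408)(8.314)(344) × ln(7.42/34.2)
  = 1167 × -1.528
W_by_gas = -1783 J.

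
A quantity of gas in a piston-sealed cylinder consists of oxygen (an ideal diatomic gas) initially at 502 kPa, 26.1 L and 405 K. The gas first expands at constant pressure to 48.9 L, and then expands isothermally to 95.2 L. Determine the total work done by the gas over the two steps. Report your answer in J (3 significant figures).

Step 1 (isobaric): W = PΔV = (502 kPa)(48.9 − 26.1 L) = 11446 J.
After step 1: P = 502 kPa, V = 48.9 L, T = 758.8 K.
Step 2 (isothermal): W = P₁V₁ ln(V₂/V₁) = (24548) ln(95.2/48.9) = 16354 J.
W_total = 11446 + 16354 = 27799 J.

W_total ≈ 27800 J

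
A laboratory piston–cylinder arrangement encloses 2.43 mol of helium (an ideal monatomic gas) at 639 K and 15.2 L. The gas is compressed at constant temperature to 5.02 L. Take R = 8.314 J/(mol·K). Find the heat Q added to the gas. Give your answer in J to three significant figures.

Isothermal ⇒ ΔU = 0, so Q = W = nRT ln(V₂/V₁).
Q = (2.43)(8.314)(639) ln(5.02/15.2) = 12910 × -1.108 = -14302 J.

Q ≈ -14300 J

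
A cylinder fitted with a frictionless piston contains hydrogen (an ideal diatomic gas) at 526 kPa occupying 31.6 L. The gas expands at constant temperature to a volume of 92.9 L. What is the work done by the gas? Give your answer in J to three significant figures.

Isothermal: W = nRT ln(V₂/V₁) = P₁V₁ ln(V₂/V₁).
P₁V₁ = (526 kPa)(31.6 L) = 16622 J.
W = 16622 × ln(92.9/31.6) = 16622 × 1.078
W_by_gas = 17924 J.

W ≈ 17900 J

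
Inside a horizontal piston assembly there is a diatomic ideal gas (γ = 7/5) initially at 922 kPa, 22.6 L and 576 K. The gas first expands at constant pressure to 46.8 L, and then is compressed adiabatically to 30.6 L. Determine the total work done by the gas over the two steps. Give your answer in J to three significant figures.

Step 1 (isobaric): W = PΔV = (922 kPa)(46.8 − 22.6 L) = 22312 J.
After step 1: P = 922 kPa, V = 46.8 L, T = 1193 K.
Step 2 (adiabatic): W = (P₁V₁ − P₂V₂)/(γ−1) = (43150 − 51143)/0.4 = -19984 J.
W_total = 22312 − 19984 = 2329 J.

W_total ≈ 2330 J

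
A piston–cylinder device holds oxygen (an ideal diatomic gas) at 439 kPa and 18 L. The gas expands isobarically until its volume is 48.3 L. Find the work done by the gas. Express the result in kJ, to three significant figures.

Isobaric: W = P ΔV.
W = (439 kPa)(48.3 − 18 L) = (439)(30.3) = 13302 J.

W ≈ 13.3 kJ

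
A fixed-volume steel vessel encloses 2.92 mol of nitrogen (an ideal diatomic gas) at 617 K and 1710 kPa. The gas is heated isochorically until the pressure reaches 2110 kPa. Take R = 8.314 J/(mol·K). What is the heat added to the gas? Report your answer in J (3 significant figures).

Constant volume ⇒ W = 0, so Q = ΔU = nCᵥΔT with Cᵥ = 5R/2 = 20.79 J/(mol·K).
At constant V, T₂/T₁ = P₂/P₁ ⇒ ΔT = T₁(P₂/P₁ − 1) = 617·(2110/1710 − 1) = 144.3 K.
ΔU = (2.92)(20.79)(144.3) = 8760 J.

Q ≈ 8760 J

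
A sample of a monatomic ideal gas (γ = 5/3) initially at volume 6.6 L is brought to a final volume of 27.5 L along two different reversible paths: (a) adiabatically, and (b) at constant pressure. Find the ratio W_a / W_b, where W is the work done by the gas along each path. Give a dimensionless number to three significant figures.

W_a / W_b ≈ 0.291

Path (a) adiabatic: W = P₁V₁(1 − (V₁/V₂)^(γ−1))/(γ−1) → W_a/(P₁V₁) = 0.9207.
Path (b) isobaric: W = P₁(V₂ − V₁) → W_b/(P₁V₁) = 3.167.
W_a / W_b = 0.9207 / 3.167 = 0.2907.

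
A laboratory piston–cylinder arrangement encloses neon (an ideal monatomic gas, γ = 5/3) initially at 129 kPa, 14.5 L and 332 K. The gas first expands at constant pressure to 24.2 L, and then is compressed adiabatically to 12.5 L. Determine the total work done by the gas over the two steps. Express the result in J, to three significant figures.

Step 1 (isobaric): W = PΔV = (129 kPa)(24.2 − 14.5 L) = 1251 J.
After step 1: P = 129 kPa, V = 24.2 L, T = 554.1 K.
Step 2 (adiabatic): W = (P₁V₁ − P₂V₂)/(γ−1) = (3122 − 4849)/0.667 = -2591 J.
W_total = 1251 − 2591 = -1340 J.

W_total ≈ -1340 J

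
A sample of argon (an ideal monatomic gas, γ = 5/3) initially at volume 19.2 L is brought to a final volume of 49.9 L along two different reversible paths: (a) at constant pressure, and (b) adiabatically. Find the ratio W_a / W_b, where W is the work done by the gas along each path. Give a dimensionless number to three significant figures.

Path (a) isobaric: W = P₁(V₂ − V₁) → W_a/(P₁V₁) = 1.599.
Path (b) adiabatic: W = P₁V₁(1 − (V₁/V₂)^(γ−1))/(γ−1) → W_b/(P₁V₁) = 0.7065.
W_a / W_b = 1.599 / 0.7065 = 2.263.

W_a / W_b ≈ 2.26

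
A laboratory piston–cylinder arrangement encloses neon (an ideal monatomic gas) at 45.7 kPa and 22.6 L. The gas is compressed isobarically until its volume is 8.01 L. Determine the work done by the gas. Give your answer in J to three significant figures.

Isobaric: W = P ΔV.
W = (45.7 kPa)(8.01 − 22.6 L) = (45.7)(-14.59) = -666.8 J.

W ≈ -667 J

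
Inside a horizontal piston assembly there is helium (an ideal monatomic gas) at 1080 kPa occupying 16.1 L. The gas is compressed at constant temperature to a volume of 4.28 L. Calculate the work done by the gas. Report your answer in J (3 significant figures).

W ≈ -23000 J

Isothermal: W = nRT ln(V₂/V₁) = P₁V₁ ln(V₂/V₁).
P₁V₁ = (1080 kPa)(16.1 L) = 17388 J.
W = 17388 × ln(4.28/16.1) = 17388 × -1.325
W_by_gas = -23037 J.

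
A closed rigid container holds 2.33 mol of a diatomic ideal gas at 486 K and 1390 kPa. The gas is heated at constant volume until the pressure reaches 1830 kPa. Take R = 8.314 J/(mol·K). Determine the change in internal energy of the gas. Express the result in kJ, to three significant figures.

ΔU ≈ 7.45 kJ

Constant volume ⇒ W = 0, so Q = ΔU = nCᵥΔT with Cᵥ = 5R/2 = 20.79 J/(mol·K).
At constant V, T₂/T₁ = P₂/P₁ ⇒ ΔT = T₁(P₂/P₁ − 1) = 486·(1830/1390 − 1) = 153.8 K.
ΔU = (2.33)(20.79)(153.8) = 7450 J.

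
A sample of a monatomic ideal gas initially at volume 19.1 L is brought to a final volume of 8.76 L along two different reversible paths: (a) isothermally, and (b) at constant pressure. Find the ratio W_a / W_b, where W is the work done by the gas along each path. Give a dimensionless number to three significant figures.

Path (a) isothermal: W = P₁V₁ ln(V₂/V₁) → W_a/(P₁V₁) = -0.7795.
Path (b) isobaric: W = P₁(V₂ − V₁) → W_b/(P₁V₁) = -0.5414.
W_a / W_b = -0.7795 / -0.5414 = 1.44.

W_a / W_b ≈ 1.44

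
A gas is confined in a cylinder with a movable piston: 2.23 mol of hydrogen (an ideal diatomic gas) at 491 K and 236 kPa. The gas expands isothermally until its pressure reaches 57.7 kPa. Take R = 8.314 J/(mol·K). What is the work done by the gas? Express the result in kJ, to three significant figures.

W ≈ 12.8 kJ

Isothermal process: W = nRT ln(V₂/V₁) = nRT ln(P₁/P₂).
W = (2.23)(8.314)(491) × ln(236/57.7)
  = 9103 × ln(4.09) = 9103 × 1.409
W_by_gas = 12823 J.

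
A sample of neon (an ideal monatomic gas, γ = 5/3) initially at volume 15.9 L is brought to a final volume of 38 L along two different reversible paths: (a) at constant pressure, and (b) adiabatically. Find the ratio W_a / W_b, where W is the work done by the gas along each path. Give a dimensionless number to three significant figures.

Path (a) isobaric: W = P₁(V₂ − V₁) → W_a/(P₁V₁) = 1.39.
Path (b) adiabatic: W = P₁V₁(1 − (V₁/V₂)^(γ−1))/(γ−1) → W_b/(P₁V₁) = 0.6609.
W_a / W_b = 1.39 / 0.6609 = 2.103.

W_a / W_b ≈ 2.10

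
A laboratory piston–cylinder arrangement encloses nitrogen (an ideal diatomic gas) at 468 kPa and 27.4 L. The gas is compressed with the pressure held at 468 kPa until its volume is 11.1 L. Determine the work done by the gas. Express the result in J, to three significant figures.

W ≈ -7630 J

Isobaric: W = P ΔV.
W = (468 kPa)(11.1 − 27.4 L) = (468)(-16.3) = -7628 J.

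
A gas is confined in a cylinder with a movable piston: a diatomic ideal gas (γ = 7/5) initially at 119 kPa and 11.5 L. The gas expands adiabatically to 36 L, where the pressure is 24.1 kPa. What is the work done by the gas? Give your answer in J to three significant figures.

W ≈ 1250 J

Adiabatic: W = (P₁V₁ − P₂V₂)/(γ − 1) with γ = 7/5.
P₁V₁ = 1368 J, P₂V₂ = 867.6 J.
W = (1368 − 867.6) / 0.4 = 1252 J.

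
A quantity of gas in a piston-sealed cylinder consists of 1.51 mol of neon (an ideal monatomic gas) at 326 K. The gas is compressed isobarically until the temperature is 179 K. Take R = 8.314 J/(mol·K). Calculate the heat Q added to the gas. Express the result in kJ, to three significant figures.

Isobaric: W = nRΔT = (1.51)(8.314)(-147) = -1845 J.
ΔU = nCᵥΔT with Cᵥ = 3R/2: ΔU = (1.51)(12.47)(-147) = -2768 J.
Q = ΔU + W = -2768 − 1845 = -4614 J.

Q ≈ -4.61 kJ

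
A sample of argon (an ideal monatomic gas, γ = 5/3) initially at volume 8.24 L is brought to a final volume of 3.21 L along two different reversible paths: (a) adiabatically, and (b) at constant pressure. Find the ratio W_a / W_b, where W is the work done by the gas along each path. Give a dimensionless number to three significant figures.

W_a / W_b ≈ 2.15

Path (a) adiabatic: W = P₁V₁(1 − (V₁/V₂)^(γ−1))/(γ−1) → W_a/(P₁V₁) = -1.312.
Path (b) isobaric: W = P₁(V₂ − V₁) → W_b/(P₁V₁) = -0.6104.
W_a / W_b = -1.312 / -0.6104 = 2.15.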